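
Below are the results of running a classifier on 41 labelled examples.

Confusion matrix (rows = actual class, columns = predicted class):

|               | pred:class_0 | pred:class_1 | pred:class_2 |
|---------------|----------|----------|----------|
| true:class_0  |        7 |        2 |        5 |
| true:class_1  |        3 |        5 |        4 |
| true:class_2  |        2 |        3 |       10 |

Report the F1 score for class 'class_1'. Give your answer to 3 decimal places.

0.455

One-vs-rest for 'class_1': TP = diagonal; FP = other classes predicted 'class_1'; FN = 'class_1' predicted as other.
F1 score = 2·TP/(2·TP+FP+FN).
class_1: TP=5, FP=2+3=5, FN=3+4=7 → 10/22 = 0.4545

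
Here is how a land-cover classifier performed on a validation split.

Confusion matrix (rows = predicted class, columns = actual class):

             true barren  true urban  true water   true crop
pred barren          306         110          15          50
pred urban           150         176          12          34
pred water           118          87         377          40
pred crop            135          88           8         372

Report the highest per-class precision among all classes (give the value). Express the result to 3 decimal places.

Per-class precision (TP/(TP+FP)):
  barren: TP=306, FP=110+15+50=175 → 306/481 = 0.6362
  urban: TP=176, FP=150+12+34=196 → 176/372 = 0.4731
  water: TP=377, FP=118+87+40=245 → 377/622 = 0.6061
  crop: TP=372, FP=135+88+8=231 → 372/603 = 0.6169
Highest is class 'barren' with precision = 0.636.

0.636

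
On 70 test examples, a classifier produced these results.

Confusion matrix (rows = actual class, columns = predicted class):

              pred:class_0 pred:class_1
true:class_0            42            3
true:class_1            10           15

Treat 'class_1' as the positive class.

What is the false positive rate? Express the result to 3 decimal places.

FPR = FP/(FP+TN) = 3/(3+42) = 0.067

0.067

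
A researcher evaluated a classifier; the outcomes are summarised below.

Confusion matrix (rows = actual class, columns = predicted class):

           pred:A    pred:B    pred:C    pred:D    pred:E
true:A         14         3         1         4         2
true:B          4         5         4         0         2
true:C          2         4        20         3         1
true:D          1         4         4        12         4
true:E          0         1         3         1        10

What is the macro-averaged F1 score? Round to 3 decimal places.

0.540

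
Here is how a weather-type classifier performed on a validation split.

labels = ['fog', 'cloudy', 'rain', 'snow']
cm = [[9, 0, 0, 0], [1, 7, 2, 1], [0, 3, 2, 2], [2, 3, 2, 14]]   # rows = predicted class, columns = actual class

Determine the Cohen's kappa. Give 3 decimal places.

Observed agreement pₒ = trace/N = 32/48 = 0.6667
Expected agreement pₑ = Σ (rowᵢ·colᵢ)/N² = (12·9 + 13·11 + 6·7 + 17·21)/48² = 0.2821
κ = (pₒ − pₑ)/(1 − pₑ) = (0.6667 − 0.2821)/(1 − 0.2821) = 0.536

0.536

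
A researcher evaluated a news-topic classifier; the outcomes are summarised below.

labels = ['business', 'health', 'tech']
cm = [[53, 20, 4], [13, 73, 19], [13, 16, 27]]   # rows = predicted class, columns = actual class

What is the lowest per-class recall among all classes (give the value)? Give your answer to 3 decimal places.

0.540

Per-class recall (TP/(TP+FN)):
  business: TP=53, FN=13+13=26 → 53/79 = 0.6709
  health: TP=73, FN=20+16=36 → 73/109 = 0.6697
  tech: TP=27, FN=4+19=23 → 27/50 = 0.5400
Lowest is class 'tech' with recall = 0.540.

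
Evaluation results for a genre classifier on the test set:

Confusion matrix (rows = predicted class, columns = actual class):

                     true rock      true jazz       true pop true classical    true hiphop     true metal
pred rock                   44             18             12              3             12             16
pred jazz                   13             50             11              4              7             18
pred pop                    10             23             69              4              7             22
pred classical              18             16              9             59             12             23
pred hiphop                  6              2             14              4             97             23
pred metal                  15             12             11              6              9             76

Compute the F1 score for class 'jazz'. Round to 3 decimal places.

F1 score = 2·TP/(2·TP+FP+FN).
jazz: TP=50, FP=13+11+4+7+18=53, FN=18+23+16+2+12=71 → 100/224 = 0.4464

0.446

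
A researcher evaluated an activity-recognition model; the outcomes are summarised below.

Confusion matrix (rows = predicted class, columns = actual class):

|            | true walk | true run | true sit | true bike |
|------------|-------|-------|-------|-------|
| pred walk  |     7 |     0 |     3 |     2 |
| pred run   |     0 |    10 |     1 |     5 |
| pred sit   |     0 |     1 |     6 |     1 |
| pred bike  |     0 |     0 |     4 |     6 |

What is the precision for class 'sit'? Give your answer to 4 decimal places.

0.7500

Treat 'sit' as positive and all other classes as negative.
precision = TP/(TP+FP).
sit: TP=6, FP=0+1+1=2 → 6/8 = 0.75000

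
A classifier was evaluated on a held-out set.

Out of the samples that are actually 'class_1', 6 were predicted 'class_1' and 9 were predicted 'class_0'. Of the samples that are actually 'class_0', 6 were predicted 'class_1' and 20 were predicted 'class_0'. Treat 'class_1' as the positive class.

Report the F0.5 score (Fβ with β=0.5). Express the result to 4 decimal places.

Fβ = (1+β²)·TP / ((1+β²)·TP + β²·FN + FP), with β²=1/4
= 1.25·6 / (1.25·6 + 0.25·9 + 6) = 0.4762

0.4762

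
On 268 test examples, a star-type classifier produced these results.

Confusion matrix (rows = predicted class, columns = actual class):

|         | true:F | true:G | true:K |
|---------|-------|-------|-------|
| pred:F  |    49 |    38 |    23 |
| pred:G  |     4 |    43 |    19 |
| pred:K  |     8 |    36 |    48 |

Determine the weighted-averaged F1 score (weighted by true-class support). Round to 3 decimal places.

Per-class F1 score (2·TP/(2·TP+FP+FN)):
  F: TP=49, FP=38+23=61, FN=4+8=12 → 98/171 = 0.5731
  G: TP=43, FP=4+19=23, FN=38+36=74 → 86/183 = 0.4699
  K: TP=48, FP=8+36=44, FN=23+19=42 → 96/182 = 0.5275
Weighted-F1 score = Σ (supportᵢ/N)·F1 scoreᵢ with N=268: (61/268)·0.5731 + (117/268)·0.4699 + (90/268)·0.5275 = 0.513

0.513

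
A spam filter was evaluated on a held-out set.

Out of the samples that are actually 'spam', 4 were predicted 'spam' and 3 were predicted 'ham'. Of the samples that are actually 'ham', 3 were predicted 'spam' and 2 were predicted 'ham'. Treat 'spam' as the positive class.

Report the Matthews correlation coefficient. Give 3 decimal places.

MCC = (TP·TN − FP·FN) / √((TP+FP)(TP+FN)(TN+FP)(TN+FN))
Numerator = 4·2 − 3·3 = -1
Denominator = √(7·7·5·5) = √1225 = 35.0000
MCC = -1 / 35.0000 = -0.029

-0.029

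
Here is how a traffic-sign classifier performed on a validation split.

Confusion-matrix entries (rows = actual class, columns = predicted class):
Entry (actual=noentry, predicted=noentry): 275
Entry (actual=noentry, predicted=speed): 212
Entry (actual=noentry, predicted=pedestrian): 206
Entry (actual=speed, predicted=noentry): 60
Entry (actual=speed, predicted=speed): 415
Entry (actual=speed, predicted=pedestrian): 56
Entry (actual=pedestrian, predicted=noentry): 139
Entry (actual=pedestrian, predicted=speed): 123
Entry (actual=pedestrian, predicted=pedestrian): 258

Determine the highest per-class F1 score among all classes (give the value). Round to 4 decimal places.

0.6479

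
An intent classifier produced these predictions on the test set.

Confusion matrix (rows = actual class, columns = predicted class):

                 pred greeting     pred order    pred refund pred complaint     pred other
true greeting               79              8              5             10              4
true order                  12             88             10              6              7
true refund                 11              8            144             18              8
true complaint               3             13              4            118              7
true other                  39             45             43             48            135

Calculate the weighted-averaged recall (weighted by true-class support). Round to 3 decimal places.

Per-class recall (TP/(TP+FN)):
  greeting: TP=79, FN=8+5+10+4=27 → 79/106 = 0.7453
  order: TP=88, FN=12+10+6+7=35 → 88/123 = 0.7154
  refund: TP=144, FN=11+8+18+8=45 → 144/189 = 0.7619
  complaint: TP=118, FN=3+13+4+7=27 → 118/145 = 0.8138
  other: TP=135, FN=39+45+43+48=175 → 135/310 = 0.4355
Weighted-recall = Σ (supportᵢ/N)·recallᵢ with N=873: (106/873)·0.7453 + (123/873)·0.7154 + (189/873)·0.7619 + (145/873)·0.8138 + (310/873)·0.4355 = 0.646

0.646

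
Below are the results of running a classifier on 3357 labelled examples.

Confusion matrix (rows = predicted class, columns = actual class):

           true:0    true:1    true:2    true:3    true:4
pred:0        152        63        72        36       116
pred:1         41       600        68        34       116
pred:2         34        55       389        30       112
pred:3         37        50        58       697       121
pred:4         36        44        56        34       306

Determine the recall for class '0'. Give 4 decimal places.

Treat '0' as positive and all other classes as negative.
recall = TP/(TP+FN).
0: TP=152, FN=41+34+37+36=148 → 152/300 = 0.50667

0.5067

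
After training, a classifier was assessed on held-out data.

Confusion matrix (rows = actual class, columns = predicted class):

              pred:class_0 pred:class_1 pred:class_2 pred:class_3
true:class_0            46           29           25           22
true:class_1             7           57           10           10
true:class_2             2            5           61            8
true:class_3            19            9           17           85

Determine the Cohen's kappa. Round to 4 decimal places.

0.4732

Observed agreement pₒ = trace/N = 249/412 = 0.60437
Expected agreement pₑ = Σ (rowᵢ·colᵢ)/N² = (122·74 + 84·100 + 76·113 + 130·125)/412² = 0.24900
κ = (pₒ − pₑ)/(1 − pₑ) = (0.60437 − 0.24900)/(1 − 0.24900) = 0.4732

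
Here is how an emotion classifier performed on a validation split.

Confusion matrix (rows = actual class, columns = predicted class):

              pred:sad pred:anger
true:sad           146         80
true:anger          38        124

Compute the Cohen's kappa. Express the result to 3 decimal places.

0.397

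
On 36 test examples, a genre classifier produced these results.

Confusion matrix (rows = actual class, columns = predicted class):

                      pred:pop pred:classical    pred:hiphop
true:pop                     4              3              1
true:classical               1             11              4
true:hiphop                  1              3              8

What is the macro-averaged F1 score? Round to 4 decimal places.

0.6260

Per-class F1 score (2·TP/(2·TP+FP+FN)):
  pop: TP=4, FP=1+1=2, FN=3+1=4 → 8/14 = 0.57143
  classical: TP=11, FP=3+3=6, FN=1+4=5 → 22/33 = 0.66667
  hiphop: TP=8, FP=1+4=5, FN=1+3=4 → 16/25 = 0.64000
Macro-F1 score = mean = (0.57143 + 0.66667 + 0.64000) / 3 = 0.6260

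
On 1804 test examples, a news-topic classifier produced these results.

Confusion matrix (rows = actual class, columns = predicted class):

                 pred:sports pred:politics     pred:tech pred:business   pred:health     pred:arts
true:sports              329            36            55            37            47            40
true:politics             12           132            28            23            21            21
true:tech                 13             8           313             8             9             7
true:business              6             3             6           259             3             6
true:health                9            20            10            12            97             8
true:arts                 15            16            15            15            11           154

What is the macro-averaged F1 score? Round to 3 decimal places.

0.689

Per-class F1 score (2·TP/(2·TP+FP+FN)):
  sports: TP=329, FP=12+13+6+9+15=55, FN=36+55+37+47+40=215 → 658/928 = 0.7091
  politics: TP=132, FP=36+8+3+20+16=83, FN=12+28+23+21+21=105 → 264/452 = 0.5841
  tech: TP=313, FP=55+28+6+10+15=114, FN=13+8+8+9+7=45 → 626/785 = 0.7975
  business: TP=259, FP=37+23+8+12+15=95, FN=6+3+6+3+6=24 → 518/637 = 0.8132
  health: TP=97, FP=47+21+9+3+11=91, FN=9+20+10+12+8=59 → 194/344 = 0.5640
  arts: TP=154, FP=40+21+7+6+8=82, FN=15+16+15+15+11=72 → 308/462 = 0.6667
Macro-F1 score = mean = (0.7091 + 0.5841 + 0.7975 + 0.8132 + 0.5640 + 0.6667) / 6 = 0.689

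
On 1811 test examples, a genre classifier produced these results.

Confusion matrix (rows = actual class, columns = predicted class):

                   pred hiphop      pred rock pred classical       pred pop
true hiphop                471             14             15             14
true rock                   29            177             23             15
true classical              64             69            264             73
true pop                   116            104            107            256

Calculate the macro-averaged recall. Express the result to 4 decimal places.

0.6606

Per-class recall (TP/(TP+FN)):
  hiphop: TP=471, FN=14+15+14=43 → 471/514 = 0.91634
  rock: TP=177, FN=29+23+15=67 → 177/244 = 0.72541
  classical: TP=264, FN=64+69+73=206 → 264/470 = 0.56170
  pop: TP=256, FN=116+104+107=327 → 256/583 = 0.43911
Macro-recall = mean = (0.91634 + 0.72541 + 0.56170 + 0.43911) / 4 = 0.6606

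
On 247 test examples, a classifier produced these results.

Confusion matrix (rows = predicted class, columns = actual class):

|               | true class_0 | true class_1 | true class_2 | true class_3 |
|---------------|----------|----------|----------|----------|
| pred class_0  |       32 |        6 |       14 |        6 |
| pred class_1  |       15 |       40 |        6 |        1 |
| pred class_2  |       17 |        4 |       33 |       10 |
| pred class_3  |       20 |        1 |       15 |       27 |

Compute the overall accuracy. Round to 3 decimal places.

0.534

Accuracy = trace / total = (32+40+33+27=132) / 247 = 132/247 = 0.534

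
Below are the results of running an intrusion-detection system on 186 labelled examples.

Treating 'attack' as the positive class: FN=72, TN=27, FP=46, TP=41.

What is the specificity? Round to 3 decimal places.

0.370

Specificity = TN/(TN+FP) = 27/(27+46) = 0.370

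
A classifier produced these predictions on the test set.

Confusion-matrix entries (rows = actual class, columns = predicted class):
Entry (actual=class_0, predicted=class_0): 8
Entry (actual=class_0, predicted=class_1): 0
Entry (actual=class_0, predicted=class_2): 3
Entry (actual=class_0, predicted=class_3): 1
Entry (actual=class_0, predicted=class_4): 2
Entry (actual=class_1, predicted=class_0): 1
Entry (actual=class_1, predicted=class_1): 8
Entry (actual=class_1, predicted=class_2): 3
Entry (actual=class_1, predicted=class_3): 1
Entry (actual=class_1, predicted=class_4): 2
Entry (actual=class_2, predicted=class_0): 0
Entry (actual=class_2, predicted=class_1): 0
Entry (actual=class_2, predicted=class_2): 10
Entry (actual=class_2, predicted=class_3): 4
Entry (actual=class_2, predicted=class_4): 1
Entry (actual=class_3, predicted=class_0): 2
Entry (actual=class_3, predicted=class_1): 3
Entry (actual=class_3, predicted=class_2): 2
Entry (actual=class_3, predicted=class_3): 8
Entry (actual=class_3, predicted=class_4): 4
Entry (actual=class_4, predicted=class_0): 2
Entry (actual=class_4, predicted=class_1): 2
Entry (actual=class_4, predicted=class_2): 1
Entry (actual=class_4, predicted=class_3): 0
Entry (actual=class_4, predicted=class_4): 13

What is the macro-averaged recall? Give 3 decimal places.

0.583

Per-class recall (TP/(TP+FN)):
  class_0: TP=8, FN=0+3+1+2=6 → 8/14 = 0.5714
  class_1: TP=8, FN=1+3+1+2=7 → 8/15 = 0.5333
  class_2: TP=10, FN=0+0+4+1=5 → 10/15 = 0.6667
  class_3: TP=8, FN=2+3+2+4=11 → 8/19 = 0.4211
  class_4: TP=13, FN=2+2+1+0=5 → 13/18 = 0.7222
Macro-recall = mean = (0.5714 + 0.5333 + 0.6667 + 0.4211 + 0.7222) / 5 = 0.583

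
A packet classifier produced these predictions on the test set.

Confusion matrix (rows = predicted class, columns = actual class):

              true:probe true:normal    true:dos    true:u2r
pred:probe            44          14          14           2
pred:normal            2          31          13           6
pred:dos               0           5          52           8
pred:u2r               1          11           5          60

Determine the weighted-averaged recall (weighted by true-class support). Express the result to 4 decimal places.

0.6978

Per-class recall (TP/(TP+FN)):
  probe: TP=44, FN=2+0+1=3 → 44/47 = 0.93617
  normal: TP=31, FN=14+5+11=30 → 31/61 = 0.50820
  dos: TP=52, FN=14+13+5=32 → 52/84 = 0.61905
  u2r: TP=60, FN=2+6+8=16 → 60/76 = 0.78947
Weighted-recall = Σ (supportᵢ/N)·recallᵢ with N=268: (47/268)·0.93617 + (61/268)·0.50820 + (84/268)·0.61905 + (76/268)·0.78947 = 0.6978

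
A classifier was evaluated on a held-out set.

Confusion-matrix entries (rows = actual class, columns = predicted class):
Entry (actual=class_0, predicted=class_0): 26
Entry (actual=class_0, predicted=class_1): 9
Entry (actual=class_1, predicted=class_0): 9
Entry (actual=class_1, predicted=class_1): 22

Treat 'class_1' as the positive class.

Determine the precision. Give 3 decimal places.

0.710

Precision = TP/(TP+FP) = 22/(22+9) = 22/31 = 0.710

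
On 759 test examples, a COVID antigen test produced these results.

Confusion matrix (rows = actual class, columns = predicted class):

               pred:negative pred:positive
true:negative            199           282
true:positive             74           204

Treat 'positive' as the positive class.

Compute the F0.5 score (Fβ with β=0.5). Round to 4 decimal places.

0.4590

Fβ = (1+β²)·TP / ((1+β²)·TP + β²·FN + FP), with β²=1/4
= 1.25·204 / (1.25·204 + 0.25·74 + 282) = 0.4590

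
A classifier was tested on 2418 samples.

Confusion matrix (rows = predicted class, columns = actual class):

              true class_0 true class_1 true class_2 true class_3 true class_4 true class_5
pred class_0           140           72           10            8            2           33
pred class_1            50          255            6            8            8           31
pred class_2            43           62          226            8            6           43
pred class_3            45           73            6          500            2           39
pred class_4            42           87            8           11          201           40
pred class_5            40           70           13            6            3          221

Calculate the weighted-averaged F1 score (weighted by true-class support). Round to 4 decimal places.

0.6207

Per-class F1 score (2·TP/(2·TP+FP+FN)):
  class_0: TP=140, FP=72+10+8+2+33=125, FN=50+43+45+42+40=220 → 280/625 = 0.44800
  class_1: TP=255, FP=50+6+8+8+31=103, FN=72+62+73+87+70=364 → 510/977 = 0.52201
  class_2: TP=226, FP=43+62+8+6+43=162, FN=10+6+6+8+13=43 → 452/657 = 0.68798
  class_3: TP=500, FP=45+73+6+2+39=165, FN=8+8+8+11+6=41 → 1000/1206 = 0.82919
  class_4: TP=201, FP=42+87+8+11+40=188, FN=2+8+6+2+3=21 → 402/611 = 0.65794
  class_5: TP=221, FP=40+70+13+6+3=132, FN=33+31+43+39+40=186 → 442/760 = 0.58158
Weighted-F1 score = Σ (supportᵢ/N)·F1 scoreᵢ with N=2418: (360/2418)·0.44800 + (619/2418)·0.52201 + (269/2418)·0.68798 + (541/2418)·0.82919 + (222/2418)·0.65794 + (407/2418)·0.58158 = 0.6207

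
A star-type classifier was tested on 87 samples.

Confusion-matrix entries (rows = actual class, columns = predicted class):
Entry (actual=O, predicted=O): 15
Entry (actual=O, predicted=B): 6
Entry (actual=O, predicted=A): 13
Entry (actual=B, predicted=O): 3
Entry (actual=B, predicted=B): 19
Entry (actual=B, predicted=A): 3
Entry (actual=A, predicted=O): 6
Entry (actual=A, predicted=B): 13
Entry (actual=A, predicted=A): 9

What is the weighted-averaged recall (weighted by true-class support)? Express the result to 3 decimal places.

0.494

Per-class recall (TP/(TP+FN)):
  O: TP=15, FN=6+13=19 → 15/34 = 0.4412
  B: TP=19, FN=3+3=6 → 19/25 = 0.7600
  A: TP=9, FN=6+13=19 → 9/28 = 0.3214
Weighted-recall = Σ (supportᵢ/N)·recallᵢ with N=87: (34/87)·0.4412 + (25/87)·0.7600 + (28/87)·0.3214 = 0.494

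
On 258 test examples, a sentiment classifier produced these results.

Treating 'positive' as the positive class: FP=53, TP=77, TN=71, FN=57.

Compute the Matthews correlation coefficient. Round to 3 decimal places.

0.147

MCC = (TP·TN − FP·FN) / √((TP+FP)(TP+FN)(TN+FP)(TN+FN))
Numerator = 77·71 − 53·57 = 2446
Denominator = √(130·134·124·128) = √276490240 = 16627.9957
MCC = 2446 / 16627.9957 = 0.147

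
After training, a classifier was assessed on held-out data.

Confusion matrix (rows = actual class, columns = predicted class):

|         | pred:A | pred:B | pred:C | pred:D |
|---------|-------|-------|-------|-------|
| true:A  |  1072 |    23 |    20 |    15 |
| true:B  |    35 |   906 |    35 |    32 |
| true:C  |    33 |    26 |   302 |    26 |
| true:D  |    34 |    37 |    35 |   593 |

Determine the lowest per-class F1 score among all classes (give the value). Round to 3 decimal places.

Per-class F1 score (2·TP/(2·TP+FP+FN)):
  A: TP=1072, FP=35+33+34=102, FN=23+20+15=58 → 2144/2304 = 0.9306
  B: TP=906, FP=23+26+37=86, FN=35+35+32=102 → 1812/2000 = 0.9060
  C: TP=302, FP=20+35+35=90, FN=33+26+26=85 → 604/779 = 0.7754
  D: TP=593, FP=15+32+26=73, FN=34+37+35=106 → 1186/1365 = 0.8689
Lowest is class 'C' with F1 score = 0.775.

0.775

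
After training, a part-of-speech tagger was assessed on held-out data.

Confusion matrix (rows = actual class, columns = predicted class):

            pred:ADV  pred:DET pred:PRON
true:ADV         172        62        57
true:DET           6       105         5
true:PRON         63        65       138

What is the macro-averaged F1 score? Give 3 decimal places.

0.614

Per-class F1 score (2·TP/(2·TP+FP+FN)):
  ADV: TP=172, FP=6+63=69, FN=62+57=119 → 344/532 = 0.6466
  DET: TP=105, FP=62+65=127, FN=6+5=11 → 210/348 = 0.6034
  PRON: TP=138, FP=57+5=62, FN=63+65=128 → 276/466 = 0.5923
Macro-F1 score = mean = (0.6466 + 0.6034 + 0.5923) / 3 = 0.614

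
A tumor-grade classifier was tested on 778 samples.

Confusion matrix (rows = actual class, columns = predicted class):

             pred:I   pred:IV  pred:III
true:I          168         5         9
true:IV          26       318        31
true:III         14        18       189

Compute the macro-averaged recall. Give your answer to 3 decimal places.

Per-class recall (TP/(TP+FN)):
  I: TP=168, FN=5+9=14 → 168/182 = 0.9231
  IV: TP=318, FN=26+31=57 → 318/375 = 0.8480
  III: TP=189, FN=14+18=32 → 189/221 = 0.8552
Macro-recall = mean = (0.9231 + 0.8480 + 0.8552) / 3 = 0.875

0.875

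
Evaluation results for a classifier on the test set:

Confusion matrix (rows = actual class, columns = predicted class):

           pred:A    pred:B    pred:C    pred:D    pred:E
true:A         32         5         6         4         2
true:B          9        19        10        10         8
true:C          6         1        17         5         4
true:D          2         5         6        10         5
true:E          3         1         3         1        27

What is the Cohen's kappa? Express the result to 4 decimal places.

Observed agreement pₒ = trace/N = 105/201 = 0.52239
Expected agreement pₑ = Σ (rowᵢ·colᵢ)/N² = (49·52 + 56·31 + 33·42 + 28·30 + 35·46)/201² = 0.20099
κ = (pₒ − pₑ)/(1 − pₑ) = (0.52239 − 0.20099)/(1 − 0.20099) = 0.4022

0.4022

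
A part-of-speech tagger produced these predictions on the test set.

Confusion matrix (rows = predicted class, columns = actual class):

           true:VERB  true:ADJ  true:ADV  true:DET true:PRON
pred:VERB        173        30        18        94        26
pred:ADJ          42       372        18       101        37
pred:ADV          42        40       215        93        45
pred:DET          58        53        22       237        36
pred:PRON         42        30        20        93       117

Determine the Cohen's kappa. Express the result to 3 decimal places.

0.422

Observed agreement pₒ = trace/N = 1114/2054 = 0.5424
Expected agreement pₑ = Σ (rowᵢ·colᵢ)/N² = (357·341 + 525·570 + 293·435 + 618·406 + 261·302)/2054² = 0.2082
κ = (pₒ − pₑ)/(1 − pₑ) = (0.5424 − 0.2082)/(1 − 0.2082) = 0.422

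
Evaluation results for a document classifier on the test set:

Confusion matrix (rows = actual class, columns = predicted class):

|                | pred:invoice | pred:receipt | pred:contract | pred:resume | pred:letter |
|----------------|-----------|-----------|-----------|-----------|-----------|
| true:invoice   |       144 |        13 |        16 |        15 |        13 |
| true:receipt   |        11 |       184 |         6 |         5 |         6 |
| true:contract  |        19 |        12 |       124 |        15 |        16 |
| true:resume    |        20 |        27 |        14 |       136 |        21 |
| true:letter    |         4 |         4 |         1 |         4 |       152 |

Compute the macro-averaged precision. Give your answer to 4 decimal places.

0.7544

Per-class precision (TP/(TP+FP)):
  invoice: TP=144, FP=11+19+20+4=54 → 144/198 = 0.72727
  receipt: TP=184, FP=13+12+27+4=56 → 184/240 = 0.76667
  contract: TP=124, FP=16+6+14+1=37 → 124/161 = 0.77019
  resume: TP=136, FP=15+5+15+4=39 → 136/175 = 0.77714
  letter: TP=152, FP=13+6+16+21=56 → 152/208 = 0.73077
Macro-precision = mean = (0.72727 + 0.76667 + 0.77019 + 0.77714 + 0.73077) / 5 = 0.7544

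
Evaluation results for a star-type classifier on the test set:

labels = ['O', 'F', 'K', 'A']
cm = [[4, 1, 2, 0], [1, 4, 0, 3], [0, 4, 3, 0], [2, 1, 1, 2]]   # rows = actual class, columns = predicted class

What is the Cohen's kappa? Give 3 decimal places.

0.280

Observed agreement pₒ = trace/N = 13/28 = 0.4643
Expected agreement pₑ = Σ (rowᵢ·colᵢ)/N² = (7·7 + 8·10 + 7·6 + 6·5)/28² = 0.2564
κ = (pₒ − pₑ)/(1 − pₑ) = (0.4643 − 0.2564)/(1 − 0.2564) = 0.280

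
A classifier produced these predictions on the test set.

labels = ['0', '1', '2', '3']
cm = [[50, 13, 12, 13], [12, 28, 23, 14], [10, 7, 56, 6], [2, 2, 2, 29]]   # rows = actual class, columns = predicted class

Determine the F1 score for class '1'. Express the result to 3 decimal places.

Take TP from the diagonal, FP from the rest of the '1' prediction marginal, FN from the rest of the '1' actual marginal.
F1 score = 2·TP/(2·TP+FP+FN).
1: TP=28, FP=13+7+2=22, FN=12+23+14=49 → 56/127 = 0.4409

0.441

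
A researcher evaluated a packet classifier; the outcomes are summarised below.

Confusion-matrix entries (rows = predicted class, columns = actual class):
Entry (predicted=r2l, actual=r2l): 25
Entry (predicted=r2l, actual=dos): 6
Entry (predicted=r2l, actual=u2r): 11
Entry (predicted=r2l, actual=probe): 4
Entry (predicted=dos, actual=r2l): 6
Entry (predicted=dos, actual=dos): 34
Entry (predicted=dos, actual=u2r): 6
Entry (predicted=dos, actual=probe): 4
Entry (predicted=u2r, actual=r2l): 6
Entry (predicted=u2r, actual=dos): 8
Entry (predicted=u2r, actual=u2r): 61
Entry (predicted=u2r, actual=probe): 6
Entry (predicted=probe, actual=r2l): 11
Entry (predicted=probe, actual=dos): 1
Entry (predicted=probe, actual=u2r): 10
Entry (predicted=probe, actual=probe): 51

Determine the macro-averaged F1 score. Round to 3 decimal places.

Per-class F1 score (2·TP/(2·TP+FP+FN)):
  r2l: TP=25, FP=6+11+4=21, FN=6+6+11=23 → 50/94 = 0.5319
  dos: TP=34, FP=6+6+4=16, FN=6+8+1=15 → 68/99 = 0.6869
  u2r: TP=61, FP=6+8+6=20, FN=11+6+10=27 → 122/169 = 0.7219
  probe: TP=51, FP=11+1+10=22, FN=4+4+6=14 → 102/138 = 0.7391
Macro-F1 score = mean = (0.5319 + 0.6869 + 0.7219 + 0.7391) / 4 = 0.670

0.670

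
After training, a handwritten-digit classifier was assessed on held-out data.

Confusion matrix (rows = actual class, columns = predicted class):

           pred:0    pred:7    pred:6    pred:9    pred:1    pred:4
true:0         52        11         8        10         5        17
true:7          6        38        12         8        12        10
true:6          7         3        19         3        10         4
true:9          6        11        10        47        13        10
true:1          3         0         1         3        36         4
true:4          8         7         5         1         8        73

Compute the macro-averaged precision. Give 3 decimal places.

Per-class precision (TP/(TP+FP)):
  0: TP=52, FP=6+7+6+3+8=30 → 52/82 = 0.6341
  7: TP=38, FP=11+3+11+0+7=32 → 38/70 = 0.5429
  6: TP=19, FP=8+12+10+1+5=36 → 19/55 = 0.3455
  9: TP=47, FP=10+8+3+3+1=25 → 47/72 = 0.6528
  1: TP=36, FP=5+12+10+13+8=48 → 36/84 = 0.4286
  4: TP=73, FP=17+10+4+10+4=45 → 73/118 = 0.6186
Macro-precision = mean = (0.6341 + 0.5429 + 0.3455 + 0.6528 + 0.4286 + 0.6186) / 6 = 0.537

0.537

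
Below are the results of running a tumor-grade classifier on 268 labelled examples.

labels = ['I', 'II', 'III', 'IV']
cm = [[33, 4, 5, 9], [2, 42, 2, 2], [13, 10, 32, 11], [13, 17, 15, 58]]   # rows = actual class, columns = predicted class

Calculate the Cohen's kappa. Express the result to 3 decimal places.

Observed agreement pₒ = trace/N = 165/268 = 0.6157
Expected agreement pₑ = Σ (rowᵢ·colᵢ)/N² = (51·61 + 48·73 + 66·54 + 103·80)/268² = 0.2564
κ = (pₒ − pₑ)/(1 − pₑ) = (0.6157 − 0.2564)/(1 − 0.2564) = 0.483

0.483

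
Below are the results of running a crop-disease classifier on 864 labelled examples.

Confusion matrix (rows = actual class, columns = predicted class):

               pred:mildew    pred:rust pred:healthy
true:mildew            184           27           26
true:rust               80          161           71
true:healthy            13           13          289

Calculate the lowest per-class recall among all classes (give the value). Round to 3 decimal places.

Per-class recall (TP/(TP+FN)):
  mildew: TP=184, FN=27+26=53 → 184/237 = 0.7764
  rust: TP=161, FN=80+71=151 → 161/312 = 0.5160
  healthy: TP=289, FN=13+13=26 → 289/315 = 0.9175
Lowest is class 'rust' with recall = 0.516.

0.516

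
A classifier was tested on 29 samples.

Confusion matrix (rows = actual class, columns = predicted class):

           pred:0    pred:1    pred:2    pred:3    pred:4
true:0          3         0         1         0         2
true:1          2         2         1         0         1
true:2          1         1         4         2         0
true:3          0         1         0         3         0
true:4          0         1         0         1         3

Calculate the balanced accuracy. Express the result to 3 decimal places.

0.537

Balanced accuracy = mean of per-class recall.
  0: recall = 3/6 = 0.5000
  1: recall = 2/6 = 0.3333
  2: recall = 4/8 = 0.5000
  3: recall = 3/4 = 0.7500
  4: recall = 3/5 = 0.6000
Mean = (0.5000 + 0.3333 + 0.5000 + 0.7500 + 0.6000) / 5 = 0.537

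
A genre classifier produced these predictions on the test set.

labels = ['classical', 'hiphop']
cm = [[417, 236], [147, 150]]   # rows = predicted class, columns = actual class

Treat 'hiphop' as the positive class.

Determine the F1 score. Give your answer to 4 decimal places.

0.4392

Precision = TP/(TP+FP) = 150/297 = 0.5051
Recall = TP/(TP+FN) = 150/386 = 0.3886
F1 = 2·TP/(2·TP+FP+FN) = 300/683 = 0.4392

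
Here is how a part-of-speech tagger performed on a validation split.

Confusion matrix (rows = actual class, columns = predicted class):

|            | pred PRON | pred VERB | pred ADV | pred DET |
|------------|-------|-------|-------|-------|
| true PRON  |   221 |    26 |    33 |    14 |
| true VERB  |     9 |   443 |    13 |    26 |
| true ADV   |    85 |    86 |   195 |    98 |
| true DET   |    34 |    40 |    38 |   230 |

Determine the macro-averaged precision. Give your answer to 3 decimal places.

0.675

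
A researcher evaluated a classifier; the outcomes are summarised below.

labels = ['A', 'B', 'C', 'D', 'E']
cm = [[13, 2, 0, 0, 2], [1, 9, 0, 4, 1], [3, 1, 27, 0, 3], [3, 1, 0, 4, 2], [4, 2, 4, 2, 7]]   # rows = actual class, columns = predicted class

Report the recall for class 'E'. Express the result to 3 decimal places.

Take TP from the diagonal, FP from the rest of the 'E' prediction marginal, FN from the rest of the 'E' actual marginal.
recall = TP/(TP+FN).
E: TP=7, FN=4+2+4+2=12 → 7/19 = 0.3684

0.368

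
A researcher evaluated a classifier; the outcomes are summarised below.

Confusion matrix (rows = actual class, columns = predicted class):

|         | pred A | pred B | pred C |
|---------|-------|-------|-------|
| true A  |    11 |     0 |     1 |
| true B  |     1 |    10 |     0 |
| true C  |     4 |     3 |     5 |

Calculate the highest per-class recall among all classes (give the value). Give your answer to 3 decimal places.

Per-class recall (TP/(TP+FN)):
  A: TP=11, FN=0+1=1 → 11/12 = 0.9167
  B: TP=10, FN=1+0=1 → 10/11 = 0.9091
  C: TP=5, FN=4+3=7 → 5/12 = 0.4167
Highest is class 'A' with recall = 0.917.

0.917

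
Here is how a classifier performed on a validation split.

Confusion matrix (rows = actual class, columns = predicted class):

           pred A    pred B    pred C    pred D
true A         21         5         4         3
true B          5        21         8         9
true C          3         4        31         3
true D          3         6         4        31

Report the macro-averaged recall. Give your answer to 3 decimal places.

Per-class recall (TP/(TP+FN)):
  A: TP=21, FN=5+4+3=12 → 21/33 = 0.6364
  B: TP=21, FN=5+8+9=22 → 21/43 = 0.4884
  C: TP=31, FN=3+4+3=10 → 31/41 = 0.7561
  D: TP=31, FN=3+6+4=13 → 31/44 = 0.7045
Macro-recall = mean = (0.6364 + 0.4884 + 0.7561 + 0.7045) / 4 = 0.646

0.646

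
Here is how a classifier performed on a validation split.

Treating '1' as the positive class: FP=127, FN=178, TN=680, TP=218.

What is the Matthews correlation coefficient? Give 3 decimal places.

0.408

MCC = (TP·TN − FP·FN) / √((TP+FP)(TP+FN)(TN+FP)(TN+FN))
Numerator = 218·680 − 127·178 = 125634
Denominator = √(345·396·807·858) = √94596507720 = 307565.4527
MCC = 125634 / 307565.4527 = 0.408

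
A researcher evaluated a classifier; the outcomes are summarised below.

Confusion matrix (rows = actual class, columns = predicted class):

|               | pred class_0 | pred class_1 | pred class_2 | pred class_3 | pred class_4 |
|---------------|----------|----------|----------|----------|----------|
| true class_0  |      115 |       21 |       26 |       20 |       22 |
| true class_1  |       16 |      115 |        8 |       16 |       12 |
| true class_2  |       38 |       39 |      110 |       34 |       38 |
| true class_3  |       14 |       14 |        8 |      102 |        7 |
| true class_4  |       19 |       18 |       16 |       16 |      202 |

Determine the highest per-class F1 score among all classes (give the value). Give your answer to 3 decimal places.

0.732

Per-class F1 score (2·TP/(2·TP+FP+FN)):
  class_0: TP=115, FP=16+38+14+19=87, FN=21+26+20+22=89 → 230/406 = 0.5665
  class_1: TP=115, FP=21+39+14+18=92, FN=16+8+16+12=52 → 230/374 = 0.6150
  class_2: TP=110, FP=26+8+8+16=58, FN=38+39+34+38=149 → 220/427 = 0.5152
  class_3: TP=102, FP=20+16+34+16=86, FN=14+14+8+7=43 → 204/333 = 0.6126
  class_4: TP=202, FP=22+12+38+7=79, FN=19+18+16+16=69 → 404/552 = 0.7319
Highest is class 'class_4' with F1 score = 0.732.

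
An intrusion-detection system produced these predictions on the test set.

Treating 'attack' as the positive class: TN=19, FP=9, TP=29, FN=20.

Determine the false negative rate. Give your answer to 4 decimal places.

FNR = FN/(FN+TP) = 20/(20+29) = 0.4082

0.4082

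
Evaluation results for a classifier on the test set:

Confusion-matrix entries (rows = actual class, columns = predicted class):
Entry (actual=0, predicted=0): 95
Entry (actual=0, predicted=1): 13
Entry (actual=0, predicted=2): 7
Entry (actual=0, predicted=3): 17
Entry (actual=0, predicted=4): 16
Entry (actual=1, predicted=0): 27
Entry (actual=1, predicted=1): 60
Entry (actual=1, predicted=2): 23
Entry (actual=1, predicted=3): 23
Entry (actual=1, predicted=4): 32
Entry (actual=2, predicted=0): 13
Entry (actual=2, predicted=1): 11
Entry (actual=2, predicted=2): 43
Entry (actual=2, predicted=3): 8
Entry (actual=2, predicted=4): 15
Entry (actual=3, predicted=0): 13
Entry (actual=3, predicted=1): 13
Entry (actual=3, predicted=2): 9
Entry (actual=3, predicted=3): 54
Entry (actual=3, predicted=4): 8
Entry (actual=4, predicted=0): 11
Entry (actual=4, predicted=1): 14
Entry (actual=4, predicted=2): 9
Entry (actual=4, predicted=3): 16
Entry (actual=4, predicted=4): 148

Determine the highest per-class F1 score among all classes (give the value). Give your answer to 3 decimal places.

0.710

Per-class F1 score (2·TP/(2·TP+FP+FN)):
  0: TP=95, FP=27+13+13+11=64, FN=13+7+17+16=53 → 190/307 = 0.6189
  1: TP=60, FP=13+11+13+14=51, FN=27+23+23+32=105 → 120/276 = 0.4348
  2: TP=43, FP=7+23+9+9=48, FN=13+11+8+15=47 → 86/181 = 0.4751
  3: TP=54, FP=17+23+8+16=64, FN=13+13+9+8=43 → 108/215 = 0.5023
  4: TP=148, FP=16+32+15+8=71, FN=11+14+9+16=50 → 296/417 = 0.7098
Highest is class '4' with F1 score = 0.710.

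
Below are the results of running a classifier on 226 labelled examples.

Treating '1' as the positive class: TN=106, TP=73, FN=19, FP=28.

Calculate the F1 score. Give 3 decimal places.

Precision = TP/(TP+FP) = 73/101 = 0.7228
Recall = TP/(TP+FN) = 73/92 = 0.7935
F1 = 2·TP/(2·TP+FP+FN) = 146/193 = 0.756

0.756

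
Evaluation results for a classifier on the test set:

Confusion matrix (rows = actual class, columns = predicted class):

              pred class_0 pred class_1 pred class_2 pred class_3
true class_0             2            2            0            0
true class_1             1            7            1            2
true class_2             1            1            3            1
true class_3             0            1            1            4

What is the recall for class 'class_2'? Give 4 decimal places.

0.5000

Take TP from the diagonal, FP from the rest of the 'class_2' prediction marginal, FN from the rest of the 'class_2' actual marginal.
recall = TP/(TP+FN).
class_2: TP=3, FN=1+1+1=3 → 3/6 = 0.50000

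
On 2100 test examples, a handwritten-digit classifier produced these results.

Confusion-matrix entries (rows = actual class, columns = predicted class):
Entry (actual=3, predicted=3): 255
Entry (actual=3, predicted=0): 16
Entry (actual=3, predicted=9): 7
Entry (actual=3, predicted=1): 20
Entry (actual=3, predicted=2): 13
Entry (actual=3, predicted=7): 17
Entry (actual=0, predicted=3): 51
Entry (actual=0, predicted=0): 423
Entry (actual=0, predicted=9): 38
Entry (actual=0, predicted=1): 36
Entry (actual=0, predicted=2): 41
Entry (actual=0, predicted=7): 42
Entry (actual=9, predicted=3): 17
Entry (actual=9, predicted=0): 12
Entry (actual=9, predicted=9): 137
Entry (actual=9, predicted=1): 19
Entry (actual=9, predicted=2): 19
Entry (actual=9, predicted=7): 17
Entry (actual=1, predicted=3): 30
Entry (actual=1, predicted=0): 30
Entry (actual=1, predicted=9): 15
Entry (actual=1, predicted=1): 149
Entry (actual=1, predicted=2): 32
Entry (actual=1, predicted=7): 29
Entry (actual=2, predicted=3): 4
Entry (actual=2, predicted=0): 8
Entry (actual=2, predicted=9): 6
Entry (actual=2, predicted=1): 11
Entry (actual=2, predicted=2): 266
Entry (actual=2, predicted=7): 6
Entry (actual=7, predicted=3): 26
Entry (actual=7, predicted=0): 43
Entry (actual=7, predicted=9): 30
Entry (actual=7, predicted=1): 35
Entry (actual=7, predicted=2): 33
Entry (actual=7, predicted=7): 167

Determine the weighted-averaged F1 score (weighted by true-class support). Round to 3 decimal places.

0.662

Per-class F1 score (2·TP/(2·TP+FP+FN)):
  3: TP=255, FP=51+17+30+4+26=128, FN=16+7+20+13+17=73 → 510/711 = 0.7173
  0: TP=423, FP=16+12+30+8+43=109, FN=51+38+36+41+42=208 → 846/1163 = 0.7274
  9: TP=137, FP=7+38+15+6+30=96, FN=17+12+19+19+17=84 → 274/454 = 0.6035
  1: TP=149, FP=20+36+19+11+35=121, FN=30+30+15+32+29=136 → 298/555 = 0.5369
  2: TP=266, FP=13+41+19+32+33=138, FN=4+8+6+11+6=35 → 532/705 = 0.7546
  7: TP=167, FP=17+42+17+29+6=111, FN=26+43+30+35+33=167 → 334/612 = 0.5458
Weighted-F1 score = Σ (supportᵢ/N)·F1 scoreᵢ with N=2100: (328/2100)·0.7173 + (631/2100)·0.7274 + (221/2100)·0.6035 + (285/2100)·0.5369 + (301/2100)·0.7546 + (334/2100)·0.5458 = 0.662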